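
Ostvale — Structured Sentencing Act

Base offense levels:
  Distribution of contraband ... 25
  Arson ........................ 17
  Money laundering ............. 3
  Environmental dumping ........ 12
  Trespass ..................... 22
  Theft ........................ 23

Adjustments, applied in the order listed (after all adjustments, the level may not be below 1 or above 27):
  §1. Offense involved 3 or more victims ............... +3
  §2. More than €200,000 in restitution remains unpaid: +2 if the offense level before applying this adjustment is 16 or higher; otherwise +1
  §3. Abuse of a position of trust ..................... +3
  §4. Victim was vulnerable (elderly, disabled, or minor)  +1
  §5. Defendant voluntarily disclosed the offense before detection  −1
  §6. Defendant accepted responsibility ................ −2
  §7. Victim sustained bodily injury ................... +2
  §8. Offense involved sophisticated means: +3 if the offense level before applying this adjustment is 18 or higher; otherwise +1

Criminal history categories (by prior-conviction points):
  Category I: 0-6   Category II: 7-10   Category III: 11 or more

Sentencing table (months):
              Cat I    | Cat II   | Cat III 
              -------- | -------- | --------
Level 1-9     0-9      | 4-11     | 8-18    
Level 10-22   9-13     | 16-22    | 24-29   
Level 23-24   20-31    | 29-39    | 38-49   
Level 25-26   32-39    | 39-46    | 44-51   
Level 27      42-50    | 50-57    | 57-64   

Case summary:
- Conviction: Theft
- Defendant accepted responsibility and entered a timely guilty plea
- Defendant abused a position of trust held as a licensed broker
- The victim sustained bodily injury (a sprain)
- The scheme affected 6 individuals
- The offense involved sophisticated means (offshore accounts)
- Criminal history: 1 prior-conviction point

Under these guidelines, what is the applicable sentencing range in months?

Base offense level for theft: 23.
§1 applies: 23 + 3 = 26.
§3 applies: 26 + 3 = 29.
§5 does not apply.
§6 applies: 29 − 2 = 27.
§7 applies: 27 + 2 = 29.
§8 applies (level before this adjustment is 29 ≥ 18, so +3): 29 + 3 = 32.
Level 32 exceeds the maximum of 27; capped at 27.
Final offense level: 27.
Criminal history: 1 prior point → Category I (0-6).
Level 27 falls in the 27 band.
Grid: Level 27 × Category I = 42-50 months.

42-50 months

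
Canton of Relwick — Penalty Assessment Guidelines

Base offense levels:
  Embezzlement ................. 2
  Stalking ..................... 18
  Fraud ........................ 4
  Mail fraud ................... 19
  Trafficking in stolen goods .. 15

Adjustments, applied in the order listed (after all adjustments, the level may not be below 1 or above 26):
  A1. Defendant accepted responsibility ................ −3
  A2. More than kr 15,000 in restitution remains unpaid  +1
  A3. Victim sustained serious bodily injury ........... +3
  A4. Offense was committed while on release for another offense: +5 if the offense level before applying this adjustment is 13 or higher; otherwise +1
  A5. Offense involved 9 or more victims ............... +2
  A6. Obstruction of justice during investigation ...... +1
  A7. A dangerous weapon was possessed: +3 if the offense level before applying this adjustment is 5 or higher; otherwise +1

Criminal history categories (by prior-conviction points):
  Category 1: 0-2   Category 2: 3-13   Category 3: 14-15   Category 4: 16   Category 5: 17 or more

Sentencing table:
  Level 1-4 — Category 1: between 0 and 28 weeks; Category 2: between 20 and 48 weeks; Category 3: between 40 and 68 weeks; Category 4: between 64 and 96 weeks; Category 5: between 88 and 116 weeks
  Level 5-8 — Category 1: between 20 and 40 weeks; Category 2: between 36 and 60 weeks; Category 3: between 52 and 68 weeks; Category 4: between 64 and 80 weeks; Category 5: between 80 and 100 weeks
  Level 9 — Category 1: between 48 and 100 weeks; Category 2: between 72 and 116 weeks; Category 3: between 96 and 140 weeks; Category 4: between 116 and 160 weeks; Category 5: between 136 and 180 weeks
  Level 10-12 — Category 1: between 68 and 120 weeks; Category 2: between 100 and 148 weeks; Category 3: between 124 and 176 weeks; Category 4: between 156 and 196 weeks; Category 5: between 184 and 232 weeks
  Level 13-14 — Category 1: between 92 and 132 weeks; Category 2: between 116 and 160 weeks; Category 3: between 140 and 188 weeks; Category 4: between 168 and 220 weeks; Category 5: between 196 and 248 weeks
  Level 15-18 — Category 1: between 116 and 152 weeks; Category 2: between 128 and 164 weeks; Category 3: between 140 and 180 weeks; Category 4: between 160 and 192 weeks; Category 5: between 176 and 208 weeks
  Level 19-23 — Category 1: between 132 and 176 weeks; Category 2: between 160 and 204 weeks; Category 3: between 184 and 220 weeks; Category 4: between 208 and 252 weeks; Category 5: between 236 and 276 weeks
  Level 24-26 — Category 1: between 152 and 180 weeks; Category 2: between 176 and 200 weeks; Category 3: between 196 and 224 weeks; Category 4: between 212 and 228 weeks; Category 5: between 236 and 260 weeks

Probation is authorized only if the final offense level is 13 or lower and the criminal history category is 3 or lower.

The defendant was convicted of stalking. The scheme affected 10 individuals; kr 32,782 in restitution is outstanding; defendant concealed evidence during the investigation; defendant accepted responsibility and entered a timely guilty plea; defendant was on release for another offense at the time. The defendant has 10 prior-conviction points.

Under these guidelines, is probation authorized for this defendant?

No

Base offense level for stalking: 18.
A1 applies: 18 − 3 = 15.
A2 applies: 15 + 1 = 16.
A4 applies (level before this adjustment is 16 ≥ 13, so +5): 16 + 5 = 21.
A5 applies: 21 + 2 = 23.
A6 applies: 23 + 1 = 24.
Final offense level: 24.
Criminal history: 10 prior points → Category 2 (3-13).
Level 24 falls in the 24-26 band.
Grid: Level 24-26 × Category 2 = 176-200 weeks.
Probation check: level 24 > 13 and category 2 ≤ 3 → not eligible.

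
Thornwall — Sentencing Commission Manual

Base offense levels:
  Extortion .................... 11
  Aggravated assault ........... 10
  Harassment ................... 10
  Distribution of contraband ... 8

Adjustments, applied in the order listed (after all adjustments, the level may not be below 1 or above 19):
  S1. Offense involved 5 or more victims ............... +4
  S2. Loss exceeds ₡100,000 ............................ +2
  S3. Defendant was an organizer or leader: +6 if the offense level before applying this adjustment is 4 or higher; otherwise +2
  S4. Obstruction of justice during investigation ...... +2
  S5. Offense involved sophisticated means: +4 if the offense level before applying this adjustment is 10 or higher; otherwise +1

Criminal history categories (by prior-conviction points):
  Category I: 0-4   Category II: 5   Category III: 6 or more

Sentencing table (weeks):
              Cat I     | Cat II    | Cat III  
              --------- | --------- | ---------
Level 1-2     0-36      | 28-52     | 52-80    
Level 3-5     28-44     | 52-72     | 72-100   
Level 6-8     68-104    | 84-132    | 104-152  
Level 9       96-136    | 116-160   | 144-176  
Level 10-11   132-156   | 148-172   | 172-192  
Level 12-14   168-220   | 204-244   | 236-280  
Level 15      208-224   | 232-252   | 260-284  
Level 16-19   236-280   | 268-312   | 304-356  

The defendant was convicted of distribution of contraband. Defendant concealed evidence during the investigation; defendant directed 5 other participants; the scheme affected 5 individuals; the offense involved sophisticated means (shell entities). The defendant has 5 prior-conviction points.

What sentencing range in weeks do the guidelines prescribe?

Base offense level for distribution of contraband: 8.
S1 applies: 8 + 4 = 12.
S3 applies (level before this adjustment is 12 ≥ 4, so +6): 12 + 6 = 18.
S4 applies: 18 + 2 = 20.
S5 applies (level before this adjustment is 20 ≥ 10, so +4): 20 + 4 = 24.
Level 24 exceeds the maximum of 19; capped at 19.
Final offense level: 19.
Criminal history: 5 prior points → Category II (5).
Level 19 falls in the 16-19 band.
Grid: Level 16-19 × Category II = 268-312 weeks.

268-312 weeks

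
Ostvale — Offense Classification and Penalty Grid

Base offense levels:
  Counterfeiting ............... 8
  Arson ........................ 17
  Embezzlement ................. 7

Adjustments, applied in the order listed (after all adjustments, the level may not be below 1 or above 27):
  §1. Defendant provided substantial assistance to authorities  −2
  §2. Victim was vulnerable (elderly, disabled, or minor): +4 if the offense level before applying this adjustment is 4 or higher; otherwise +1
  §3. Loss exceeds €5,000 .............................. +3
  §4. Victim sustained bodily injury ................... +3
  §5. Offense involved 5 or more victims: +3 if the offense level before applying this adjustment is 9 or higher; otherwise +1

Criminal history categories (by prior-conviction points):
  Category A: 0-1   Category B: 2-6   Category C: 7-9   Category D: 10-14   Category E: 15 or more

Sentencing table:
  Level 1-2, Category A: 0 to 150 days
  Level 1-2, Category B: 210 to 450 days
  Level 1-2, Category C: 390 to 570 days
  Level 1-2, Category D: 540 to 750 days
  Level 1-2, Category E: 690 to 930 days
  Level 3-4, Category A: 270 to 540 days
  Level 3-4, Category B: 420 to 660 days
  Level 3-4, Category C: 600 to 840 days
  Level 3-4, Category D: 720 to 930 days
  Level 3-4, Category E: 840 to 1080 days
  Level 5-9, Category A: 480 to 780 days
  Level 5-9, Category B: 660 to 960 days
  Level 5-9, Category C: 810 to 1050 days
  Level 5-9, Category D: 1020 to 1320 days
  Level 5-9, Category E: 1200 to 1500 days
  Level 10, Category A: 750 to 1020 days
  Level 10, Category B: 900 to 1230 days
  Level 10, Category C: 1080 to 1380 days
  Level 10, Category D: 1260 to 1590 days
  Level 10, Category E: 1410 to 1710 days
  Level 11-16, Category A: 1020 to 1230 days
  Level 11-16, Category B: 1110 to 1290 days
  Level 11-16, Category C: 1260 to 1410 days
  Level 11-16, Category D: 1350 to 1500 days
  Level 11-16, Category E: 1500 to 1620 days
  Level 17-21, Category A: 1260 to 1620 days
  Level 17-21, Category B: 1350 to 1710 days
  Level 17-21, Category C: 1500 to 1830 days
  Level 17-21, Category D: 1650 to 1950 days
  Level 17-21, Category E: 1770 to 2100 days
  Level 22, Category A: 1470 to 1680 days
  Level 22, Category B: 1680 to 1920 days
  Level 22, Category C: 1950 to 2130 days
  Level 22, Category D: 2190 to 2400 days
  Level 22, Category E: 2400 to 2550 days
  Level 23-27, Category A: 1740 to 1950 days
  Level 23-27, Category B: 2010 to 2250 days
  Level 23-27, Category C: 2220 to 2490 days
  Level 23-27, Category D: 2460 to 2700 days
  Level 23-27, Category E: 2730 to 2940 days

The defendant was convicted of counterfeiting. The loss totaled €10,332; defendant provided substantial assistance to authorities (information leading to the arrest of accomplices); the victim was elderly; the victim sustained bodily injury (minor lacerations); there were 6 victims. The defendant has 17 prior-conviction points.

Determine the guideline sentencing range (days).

1770-2100 days

Base offense level for counterfeiting: 8.
§1 applies: 8 − 2 = 6.
§2 applies (level before this adjustment is 6 ≥ 4, so +4): 6 + 4 = 10.
§3 applies: 10 + 3 = 13.
§4 applies: 13 + 3 = 16.
§5 applies (level before this adjustment is 16 ≥ 9, so +3): 16 + 3 = 19.
Final offense level: 19.
Criminal history: 17 prior points → Category E (15+).
Level 19 falls in the 17-21 band.
Grid: Level 17-21 × Category E = 1770-2100 days.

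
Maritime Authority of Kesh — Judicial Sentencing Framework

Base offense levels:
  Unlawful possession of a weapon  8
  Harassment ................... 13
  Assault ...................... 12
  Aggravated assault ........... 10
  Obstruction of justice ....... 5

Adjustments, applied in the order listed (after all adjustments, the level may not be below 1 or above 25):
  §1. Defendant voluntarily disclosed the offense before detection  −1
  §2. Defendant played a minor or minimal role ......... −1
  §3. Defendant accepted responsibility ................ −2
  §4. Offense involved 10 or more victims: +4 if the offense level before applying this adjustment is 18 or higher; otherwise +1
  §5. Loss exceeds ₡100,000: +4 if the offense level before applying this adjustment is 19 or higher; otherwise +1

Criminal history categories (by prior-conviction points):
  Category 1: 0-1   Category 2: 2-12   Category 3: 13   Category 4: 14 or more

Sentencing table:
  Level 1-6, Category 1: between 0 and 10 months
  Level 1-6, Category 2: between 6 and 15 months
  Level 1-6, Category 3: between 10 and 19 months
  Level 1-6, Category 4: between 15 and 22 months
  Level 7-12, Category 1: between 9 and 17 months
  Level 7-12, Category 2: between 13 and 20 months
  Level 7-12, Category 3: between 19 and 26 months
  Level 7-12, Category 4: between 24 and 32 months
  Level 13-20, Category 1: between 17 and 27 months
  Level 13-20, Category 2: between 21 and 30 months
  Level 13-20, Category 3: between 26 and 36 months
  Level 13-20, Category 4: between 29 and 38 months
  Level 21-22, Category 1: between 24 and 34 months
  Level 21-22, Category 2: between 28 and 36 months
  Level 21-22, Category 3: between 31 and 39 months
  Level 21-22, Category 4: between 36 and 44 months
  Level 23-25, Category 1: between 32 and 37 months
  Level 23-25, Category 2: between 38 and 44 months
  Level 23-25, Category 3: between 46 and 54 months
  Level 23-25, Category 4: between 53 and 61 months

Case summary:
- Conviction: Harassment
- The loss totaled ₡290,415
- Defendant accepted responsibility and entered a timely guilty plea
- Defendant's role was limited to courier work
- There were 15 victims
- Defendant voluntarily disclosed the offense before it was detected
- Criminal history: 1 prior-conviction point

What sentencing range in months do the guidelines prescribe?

Base offense level for harassment: 13.
§1 applies: 13 − 1 = 12.
§2 applies: 12 − 1 = 11.
§3 applies: 11 − 2 = 9.
§4 applies (level before this adjustment is 9 < 18, so +1): 9 + 1 = 10.
§5 applies (level before this adjustment is 10 < 19, so +1): 10 + 1 = 11.
Final offense level: 11.
Criminal history: 1 prior point → Category 1 (0-1).
Level 11 falls in the 7-12 band.
Grid: Level 7-12 × Category 1 = 9-17 months.

9-17 months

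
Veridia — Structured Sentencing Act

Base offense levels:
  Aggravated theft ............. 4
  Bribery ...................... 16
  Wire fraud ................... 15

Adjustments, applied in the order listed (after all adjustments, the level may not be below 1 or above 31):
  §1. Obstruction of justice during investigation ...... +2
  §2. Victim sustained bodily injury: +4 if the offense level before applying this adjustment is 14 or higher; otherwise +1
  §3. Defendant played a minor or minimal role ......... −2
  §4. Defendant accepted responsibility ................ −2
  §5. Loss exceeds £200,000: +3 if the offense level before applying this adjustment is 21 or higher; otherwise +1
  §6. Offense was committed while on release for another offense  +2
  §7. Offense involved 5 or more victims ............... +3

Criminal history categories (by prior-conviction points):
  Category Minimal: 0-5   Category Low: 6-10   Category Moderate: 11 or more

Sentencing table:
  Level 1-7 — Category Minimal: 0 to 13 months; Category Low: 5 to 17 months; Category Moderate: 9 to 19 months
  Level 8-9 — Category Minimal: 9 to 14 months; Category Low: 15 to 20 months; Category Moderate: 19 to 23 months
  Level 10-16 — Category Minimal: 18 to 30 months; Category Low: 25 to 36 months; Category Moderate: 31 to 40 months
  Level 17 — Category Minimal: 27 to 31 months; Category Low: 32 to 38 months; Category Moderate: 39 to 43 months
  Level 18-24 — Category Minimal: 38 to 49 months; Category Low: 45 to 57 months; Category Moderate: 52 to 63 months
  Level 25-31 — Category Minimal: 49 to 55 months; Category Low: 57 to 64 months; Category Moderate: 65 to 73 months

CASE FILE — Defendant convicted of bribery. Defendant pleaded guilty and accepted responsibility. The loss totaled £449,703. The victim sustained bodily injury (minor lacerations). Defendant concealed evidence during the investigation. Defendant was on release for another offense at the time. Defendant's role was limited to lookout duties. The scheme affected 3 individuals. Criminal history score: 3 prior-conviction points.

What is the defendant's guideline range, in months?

Base offense level for bribery: 16.
§1 applies: 16 + 2 = 18.
§2 applies (level before this adjustment is 18 ≥ 14, so +4): 18 + 4 = 22.
§3 applies: 22 − 2 = 20.
§4 applies: 20 − 2 = 18.
§5 applies (level before this adjustment is 18 < 21, so +1): 18 + 1 = 19.
§6 applies: 19 + 2 = 21.
Final offense level: 21.
Criminal history: 3 prior points → Category Minimal (0-5).
Level 21 falls in the 18-24 band.
Grid: Level 18-24 × Category Minimal = 38-49 months.

38-49 months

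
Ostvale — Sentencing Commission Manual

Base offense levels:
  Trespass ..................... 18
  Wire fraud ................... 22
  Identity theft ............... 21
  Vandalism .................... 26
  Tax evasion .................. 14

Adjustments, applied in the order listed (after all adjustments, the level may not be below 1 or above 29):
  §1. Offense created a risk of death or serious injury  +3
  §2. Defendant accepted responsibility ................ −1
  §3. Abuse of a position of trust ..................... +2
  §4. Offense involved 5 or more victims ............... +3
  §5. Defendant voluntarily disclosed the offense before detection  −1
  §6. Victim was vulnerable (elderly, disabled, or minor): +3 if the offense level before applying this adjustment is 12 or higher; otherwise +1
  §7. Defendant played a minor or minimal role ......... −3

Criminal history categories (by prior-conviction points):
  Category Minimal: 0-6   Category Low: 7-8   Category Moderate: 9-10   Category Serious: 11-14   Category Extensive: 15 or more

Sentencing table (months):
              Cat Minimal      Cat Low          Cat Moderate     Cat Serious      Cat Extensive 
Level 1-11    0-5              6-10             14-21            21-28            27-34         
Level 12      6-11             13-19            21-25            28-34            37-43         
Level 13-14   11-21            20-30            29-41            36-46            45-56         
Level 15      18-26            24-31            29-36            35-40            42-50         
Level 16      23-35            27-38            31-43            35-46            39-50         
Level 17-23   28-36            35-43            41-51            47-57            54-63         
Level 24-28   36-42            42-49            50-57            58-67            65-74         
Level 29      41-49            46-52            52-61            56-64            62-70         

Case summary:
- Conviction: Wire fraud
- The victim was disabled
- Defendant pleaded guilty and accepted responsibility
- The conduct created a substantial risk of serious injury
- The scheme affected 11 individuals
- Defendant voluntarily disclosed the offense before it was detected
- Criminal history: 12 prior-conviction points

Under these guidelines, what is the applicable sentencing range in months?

Base offense level for wire fraud: 22.
§1 applies: 22 + 3 = 25.
§2 applies: 25 − 1 = 24.
§4 applies: 24 + 3 = 27.
§5 applies: 27 − 1 = 26.
§6 applies (level before this adjustment is 26 ≥ 12, so +3): 26 + 3 = 29.
Final offense level: 29.
Criminal history: 12 prior points → Category Serious (11-14).
Level 29 falls in the 29 band.
Grid: Level 29 × Category Serious = 56-64 months.

56-64 months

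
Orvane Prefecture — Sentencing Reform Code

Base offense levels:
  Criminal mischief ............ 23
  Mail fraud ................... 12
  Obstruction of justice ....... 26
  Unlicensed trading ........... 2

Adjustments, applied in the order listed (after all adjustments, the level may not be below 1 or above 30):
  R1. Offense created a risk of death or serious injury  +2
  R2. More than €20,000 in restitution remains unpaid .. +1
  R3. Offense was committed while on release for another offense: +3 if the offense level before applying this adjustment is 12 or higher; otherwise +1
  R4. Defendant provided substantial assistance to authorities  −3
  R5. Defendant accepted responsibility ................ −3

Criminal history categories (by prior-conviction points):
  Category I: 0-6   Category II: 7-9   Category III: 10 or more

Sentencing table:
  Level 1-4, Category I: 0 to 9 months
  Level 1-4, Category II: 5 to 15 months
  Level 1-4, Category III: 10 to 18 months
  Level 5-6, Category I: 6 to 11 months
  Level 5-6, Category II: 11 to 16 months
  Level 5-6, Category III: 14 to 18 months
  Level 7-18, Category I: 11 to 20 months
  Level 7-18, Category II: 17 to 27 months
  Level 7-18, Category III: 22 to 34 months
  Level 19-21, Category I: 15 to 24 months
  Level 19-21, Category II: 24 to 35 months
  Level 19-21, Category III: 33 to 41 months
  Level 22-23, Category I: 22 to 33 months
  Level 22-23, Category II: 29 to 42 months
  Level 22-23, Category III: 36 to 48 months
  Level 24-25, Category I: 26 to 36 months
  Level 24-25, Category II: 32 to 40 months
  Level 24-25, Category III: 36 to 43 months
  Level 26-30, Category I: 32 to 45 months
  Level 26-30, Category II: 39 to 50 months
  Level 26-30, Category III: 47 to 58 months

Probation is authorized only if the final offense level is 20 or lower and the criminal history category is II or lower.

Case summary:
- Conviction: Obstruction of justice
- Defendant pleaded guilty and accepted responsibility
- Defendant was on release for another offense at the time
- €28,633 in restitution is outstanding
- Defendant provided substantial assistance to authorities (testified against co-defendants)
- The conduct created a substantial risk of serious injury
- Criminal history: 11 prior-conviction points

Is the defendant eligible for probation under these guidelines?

Base offense level for obstruction of justice: 26.
R1 applies: 26 + 2 = 28.
R2 applies: 28 + 1 = 29.
R3 applies (level before this adjustment is 29 ≥ 12, so +3): 29 + 3 = 32.
R4 applies: 32 − 3 = 29.
R5 applies: 29 − 3 = 26.
Final offense level: 26.
Criminal history: 11 prior points → Category III (10+).
Level 26 falls in the 26-30 band.
Grid: Level 26-30 × Category III = 47-58 months.
Probation check: level 26 > 20 and category III > II → not eligible.

No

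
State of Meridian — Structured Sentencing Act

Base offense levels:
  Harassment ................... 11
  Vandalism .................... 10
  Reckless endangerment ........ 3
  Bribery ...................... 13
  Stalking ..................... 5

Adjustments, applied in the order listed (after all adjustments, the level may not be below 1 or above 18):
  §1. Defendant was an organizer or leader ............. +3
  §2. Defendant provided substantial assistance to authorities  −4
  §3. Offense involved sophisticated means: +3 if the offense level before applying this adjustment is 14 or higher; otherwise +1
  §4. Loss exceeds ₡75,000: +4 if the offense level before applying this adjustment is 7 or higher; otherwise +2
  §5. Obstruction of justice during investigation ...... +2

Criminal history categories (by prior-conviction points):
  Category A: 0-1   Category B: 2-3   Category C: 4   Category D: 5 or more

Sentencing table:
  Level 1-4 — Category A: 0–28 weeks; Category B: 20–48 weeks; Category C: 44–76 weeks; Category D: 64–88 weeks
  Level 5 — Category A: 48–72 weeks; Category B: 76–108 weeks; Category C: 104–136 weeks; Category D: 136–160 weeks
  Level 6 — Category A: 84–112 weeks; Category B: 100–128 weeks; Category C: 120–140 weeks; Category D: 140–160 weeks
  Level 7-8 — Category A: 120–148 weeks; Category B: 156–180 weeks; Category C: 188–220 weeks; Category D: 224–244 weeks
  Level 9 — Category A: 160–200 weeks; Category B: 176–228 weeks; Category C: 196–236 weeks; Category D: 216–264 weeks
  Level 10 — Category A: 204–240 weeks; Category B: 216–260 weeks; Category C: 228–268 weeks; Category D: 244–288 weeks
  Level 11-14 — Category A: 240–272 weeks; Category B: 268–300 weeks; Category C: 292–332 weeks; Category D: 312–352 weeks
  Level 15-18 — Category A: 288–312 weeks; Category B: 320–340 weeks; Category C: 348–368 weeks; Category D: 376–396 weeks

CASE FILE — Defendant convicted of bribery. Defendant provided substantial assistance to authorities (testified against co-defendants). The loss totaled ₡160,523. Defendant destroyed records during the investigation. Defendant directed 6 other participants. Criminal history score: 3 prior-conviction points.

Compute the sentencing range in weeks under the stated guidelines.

Base offense level for bribery: 13.
§1 applies: 13 + 3 = 16.
§2 applies: 16 − 4 = 12.
§4 applies (level before this adjustment is 12 ≥ 7, so +4): 12 + 4 = 16.
§5 applies: 16 + 2 = 18.
Final offense level: 18.
Criminal history: 3 prior points → Category B (2-3).
Level 18 falls in the 15-18 band.
Grid: Level 15-18 × Category B = 320-340 weeks.

320-340 weeks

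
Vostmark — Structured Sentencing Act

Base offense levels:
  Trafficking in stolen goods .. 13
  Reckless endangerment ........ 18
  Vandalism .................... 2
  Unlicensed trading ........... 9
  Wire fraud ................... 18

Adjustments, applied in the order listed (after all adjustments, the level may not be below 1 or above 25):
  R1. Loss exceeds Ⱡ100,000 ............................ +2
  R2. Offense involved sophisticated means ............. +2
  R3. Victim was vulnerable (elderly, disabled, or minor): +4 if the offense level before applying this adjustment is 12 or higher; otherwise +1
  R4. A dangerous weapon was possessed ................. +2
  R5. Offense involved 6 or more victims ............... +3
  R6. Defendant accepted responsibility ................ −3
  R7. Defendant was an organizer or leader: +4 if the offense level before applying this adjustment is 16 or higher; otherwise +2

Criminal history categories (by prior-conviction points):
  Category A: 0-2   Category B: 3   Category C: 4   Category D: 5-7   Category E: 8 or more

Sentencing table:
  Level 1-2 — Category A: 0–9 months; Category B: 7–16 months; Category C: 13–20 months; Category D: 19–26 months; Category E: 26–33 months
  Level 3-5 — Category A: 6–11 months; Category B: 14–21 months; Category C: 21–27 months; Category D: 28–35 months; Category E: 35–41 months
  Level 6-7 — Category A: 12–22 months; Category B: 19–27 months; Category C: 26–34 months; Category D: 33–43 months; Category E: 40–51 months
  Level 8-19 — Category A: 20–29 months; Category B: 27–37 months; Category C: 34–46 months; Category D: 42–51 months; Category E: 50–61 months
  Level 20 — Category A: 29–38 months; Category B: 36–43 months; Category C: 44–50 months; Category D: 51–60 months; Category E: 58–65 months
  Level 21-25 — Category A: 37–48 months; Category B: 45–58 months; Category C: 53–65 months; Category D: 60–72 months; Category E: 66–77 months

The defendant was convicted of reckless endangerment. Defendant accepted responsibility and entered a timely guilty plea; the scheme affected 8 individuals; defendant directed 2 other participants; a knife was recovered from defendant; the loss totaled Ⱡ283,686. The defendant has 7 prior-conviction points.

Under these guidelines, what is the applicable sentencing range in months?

Base offense level for reckless endangerment: 18.
R1 applies: 18 + 2 = 20.
R3 does not apply.
R4 applies: 20 + 2 = 22.
R5 applies: 22 + 3 = 25.
R6 applies: 25 − 3 = 22.
R7 applies (level before this adjustment is 22 ≥ 16, so +4): 22 + 4 = 26.
Level 26 exceeds the maximum of 25; capped at 25.
Final offense level: 25.
Criminal history: 7 prior points → Category D (5-7).
Level 25 falls in the 21-25 band.
Grid: Level 21-25 × Category D = 60-72 months.

60-72 months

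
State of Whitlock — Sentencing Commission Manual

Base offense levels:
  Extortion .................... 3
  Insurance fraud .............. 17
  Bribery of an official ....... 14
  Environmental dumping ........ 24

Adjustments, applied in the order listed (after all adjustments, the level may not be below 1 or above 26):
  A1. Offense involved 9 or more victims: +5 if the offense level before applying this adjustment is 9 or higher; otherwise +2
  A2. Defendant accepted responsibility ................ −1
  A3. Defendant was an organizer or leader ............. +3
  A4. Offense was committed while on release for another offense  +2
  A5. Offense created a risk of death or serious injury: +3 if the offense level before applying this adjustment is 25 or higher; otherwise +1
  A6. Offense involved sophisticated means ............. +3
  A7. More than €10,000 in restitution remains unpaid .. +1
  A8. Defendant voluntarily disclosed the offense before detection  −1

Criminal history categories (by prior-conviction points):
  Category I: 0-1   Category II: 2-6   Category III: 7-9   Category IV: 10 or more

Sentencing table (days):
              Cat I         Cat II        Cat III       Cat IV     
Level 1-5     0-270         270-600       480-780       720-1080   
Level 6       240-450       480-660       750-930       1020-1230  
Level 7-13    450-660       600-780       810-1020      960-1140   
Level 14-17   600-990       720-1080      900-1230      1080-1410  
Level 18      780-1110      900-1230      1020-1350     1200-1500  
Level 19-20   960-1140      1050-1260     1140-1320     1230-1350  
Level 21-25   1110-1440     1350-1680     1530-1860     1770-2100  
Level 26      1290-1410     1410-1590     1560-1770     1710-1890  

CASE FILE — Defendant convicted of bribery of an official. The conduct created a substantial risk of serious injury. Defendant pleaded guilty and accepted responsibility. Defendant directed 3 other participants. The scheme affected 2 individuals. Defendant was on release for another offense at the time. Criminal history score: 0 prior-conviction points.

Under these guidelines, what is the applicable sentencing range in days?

960-1140 days

Base offense level for bribery of an official: 14.
A1 does not apply.
A2 applies: 14 − 1 = 13.
A3 applies: 13 + 3 = 16.
A4 applies: 16 + 2 = 18.
A5 applies (level before this adjustment is 18 < 25, so +1): 18 + 1 = 19.
A6 does not apply.
Final offense level: 19.
Criminal history: 0 prior points → Category I (0-1).
Level 19 falls in the 19-20 band.
Grid: Level 19-20 × Category I = 960-1140 days.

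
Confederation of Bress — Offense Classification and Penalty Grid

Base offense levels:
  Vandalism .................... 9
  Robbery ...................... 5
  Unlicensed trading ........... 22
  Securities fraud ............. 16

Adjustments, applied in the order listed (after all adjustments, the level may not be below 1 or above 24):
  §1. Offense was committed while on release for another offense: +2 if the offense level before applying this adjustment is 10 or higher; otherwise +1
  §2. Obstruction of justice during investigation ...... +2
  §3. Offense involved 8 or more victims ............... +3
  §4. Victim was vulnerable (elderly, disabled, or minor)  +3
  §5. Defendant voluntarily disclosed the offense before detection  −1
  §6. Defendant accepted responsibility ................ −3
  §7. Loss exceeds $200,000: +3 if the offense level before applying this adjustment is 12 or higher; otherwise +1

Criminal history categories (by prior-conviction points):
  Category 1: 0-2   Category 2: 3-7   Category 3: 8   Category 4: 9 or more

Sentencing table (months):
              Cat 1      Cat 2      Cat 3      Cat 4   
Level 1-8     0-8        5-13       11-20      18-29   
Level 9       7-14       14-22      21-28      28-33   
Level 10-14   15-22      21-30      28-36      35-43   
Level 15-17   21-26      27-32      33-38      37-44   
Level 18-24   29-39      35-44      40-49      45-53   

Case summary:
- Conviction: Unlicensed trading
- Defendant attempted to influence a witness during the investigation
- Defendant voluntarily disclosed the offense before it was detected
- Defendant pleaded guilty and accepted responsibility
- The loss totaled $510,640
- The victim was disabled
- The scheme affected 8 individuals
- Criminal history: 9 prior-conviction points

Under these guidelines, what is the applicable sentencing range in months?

Base offense level for unlicensed trading: 22.
§2 applies: 22 + 2 = 24.
§3 applies: 24 + 3 = 27.
§4 applies: 27 + 3 = 30.
§5 applies: 30 − 1 = 29.
§6 applies: 29 − 3 = 26.
§7 applies (level before this adjustment is 26 ≥ 12, so +3): 26 + 3 = 29.
Level 29 exceeds the maximum of 24; capped at 24.
Final offense level: 24.
Criminal history: 9 prior points → Category 4 (9+).
Level 24 falls in the 18-24 band.
Grid: Level 18-24 × Category 4 = 45-53 months.

45-53 months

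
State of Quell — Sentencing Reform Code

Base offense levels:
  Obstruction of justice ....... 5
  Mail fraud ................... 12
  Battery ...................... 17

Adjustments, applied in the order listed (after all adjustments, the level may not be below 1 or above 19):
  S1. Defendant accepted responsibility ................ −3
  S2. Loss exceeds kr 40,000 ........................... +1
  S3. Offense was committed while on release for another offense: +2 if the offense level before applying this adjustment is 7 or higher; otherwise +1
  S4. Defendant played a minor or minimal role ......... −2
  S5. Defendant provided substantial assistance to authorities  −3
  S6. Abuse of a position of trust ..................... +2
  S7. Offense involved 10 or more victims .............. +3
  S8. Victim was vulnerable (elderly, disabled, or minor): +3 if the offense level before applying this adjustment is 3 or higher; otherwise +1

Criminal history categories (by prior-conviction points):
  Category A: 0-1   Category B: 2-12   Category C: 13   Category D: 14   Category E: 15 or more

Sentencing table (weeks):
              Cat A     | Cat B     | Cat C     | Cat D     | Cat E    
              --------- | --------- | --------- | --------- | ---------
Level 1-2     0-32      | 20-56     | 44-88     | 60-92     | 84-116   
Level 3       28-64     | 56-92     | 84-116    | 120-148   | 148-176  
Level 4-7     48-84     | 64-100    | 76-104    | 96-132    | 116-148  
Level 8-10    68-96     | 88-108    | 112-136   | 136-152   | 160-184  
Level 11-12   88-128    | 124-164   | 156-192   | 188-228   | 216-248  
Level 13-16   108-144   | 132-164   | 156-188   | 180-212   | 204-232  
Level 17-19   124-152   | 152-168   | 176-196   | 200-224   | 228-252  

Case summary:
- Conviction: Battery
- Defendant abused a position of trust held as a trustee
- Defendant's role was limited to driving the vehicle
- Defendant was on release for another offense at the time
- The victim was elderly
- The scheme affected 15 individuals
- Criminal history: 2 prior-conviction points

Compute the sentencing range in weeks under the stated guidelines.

Base offense level for battery: 17.
S1 does not apply.
S3 applies (level before this adjustment is 17 ≥ 7, so +2): 17 + 2 = 19.
S4 applies: 19 − 2 = 17.
S6 applies: 17 + 2 = 19.
S7 applies: 19 + 3 = 22.
S8 applies (level before this adjustment is 22 ≥ 3, so +3): 22 + 3 = 25.
Level 25 exceeds the maximum of 19; capped at 19.
Final offense level: 19.
Criminal history: 2 prior points → Category B (2-12).
Level 19 falls in the 17-19 band.
Grid: Level 17-19 × Category B = 152-168 weeks.

152-168 weeks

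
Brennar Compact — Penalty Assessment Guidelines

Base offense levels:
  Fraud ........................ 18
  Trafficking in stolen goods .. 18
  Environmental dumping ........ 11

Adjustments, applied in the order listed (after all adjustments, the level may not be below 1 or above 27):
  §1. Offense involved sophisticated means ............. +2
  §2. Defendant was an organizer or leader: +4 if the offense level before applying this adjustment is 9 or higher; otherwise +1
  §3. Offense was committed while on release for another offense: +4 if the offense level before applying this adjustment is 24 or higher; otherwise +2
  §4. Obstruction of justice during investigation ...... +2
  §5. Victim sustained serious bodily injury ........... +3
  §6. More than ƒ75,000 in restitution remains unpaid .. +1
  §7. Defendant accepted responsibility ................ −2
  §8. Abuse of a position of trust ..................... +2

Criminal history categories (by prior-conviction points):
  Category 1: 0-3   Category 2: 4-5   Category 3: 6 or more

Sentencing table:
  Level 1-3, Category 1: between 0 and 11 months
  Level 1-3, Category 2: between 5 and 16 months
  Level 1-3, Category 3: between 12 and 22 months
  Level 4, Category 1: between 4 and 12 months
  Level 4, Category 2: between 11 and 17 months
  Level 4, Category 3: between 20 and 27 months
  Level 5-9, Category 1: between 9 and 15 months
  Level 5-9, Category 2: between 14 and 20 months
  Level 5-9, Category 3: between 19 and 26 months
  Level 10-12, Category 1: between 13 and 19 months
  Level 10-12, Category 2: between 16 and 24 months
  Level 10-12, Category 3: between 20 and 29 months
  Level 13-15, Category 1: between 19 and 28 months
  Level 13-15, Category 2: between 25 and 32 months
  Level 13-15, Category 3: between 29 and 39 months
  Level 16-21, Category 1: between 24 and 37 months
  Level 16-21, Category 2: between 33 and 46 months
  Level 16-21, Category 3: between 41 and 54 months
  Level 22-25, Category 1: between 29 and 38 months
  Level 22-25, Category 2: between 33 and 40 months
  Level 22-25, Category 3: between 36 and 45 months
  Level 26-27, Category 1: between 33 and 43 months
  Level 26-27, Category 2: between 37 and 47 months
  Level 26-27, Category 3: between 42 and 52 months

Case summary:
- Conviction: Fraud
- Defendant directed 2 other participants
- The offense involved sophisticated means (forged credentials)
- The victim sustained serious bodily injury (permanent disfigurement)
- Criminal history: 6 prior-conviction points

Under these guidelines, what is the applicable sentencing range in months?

Base offense level for fraud: 18.
§1 applies: 18 + 2 = 20.
§2 applies (level before this adjustment is 20 ≥ 9, so +4): 20 + 4 = 24.
§5 applies: 24 + 3 = 27.
§6 does not apply.
§7 does not apply.
Final offense level: 27.
Criminal history: 6 prior points → Category 3 (6+).
Level 27 falls in the 26-27 band.
Grid: Level 26-27 × Category 3 = 42-52 months.

42-52 months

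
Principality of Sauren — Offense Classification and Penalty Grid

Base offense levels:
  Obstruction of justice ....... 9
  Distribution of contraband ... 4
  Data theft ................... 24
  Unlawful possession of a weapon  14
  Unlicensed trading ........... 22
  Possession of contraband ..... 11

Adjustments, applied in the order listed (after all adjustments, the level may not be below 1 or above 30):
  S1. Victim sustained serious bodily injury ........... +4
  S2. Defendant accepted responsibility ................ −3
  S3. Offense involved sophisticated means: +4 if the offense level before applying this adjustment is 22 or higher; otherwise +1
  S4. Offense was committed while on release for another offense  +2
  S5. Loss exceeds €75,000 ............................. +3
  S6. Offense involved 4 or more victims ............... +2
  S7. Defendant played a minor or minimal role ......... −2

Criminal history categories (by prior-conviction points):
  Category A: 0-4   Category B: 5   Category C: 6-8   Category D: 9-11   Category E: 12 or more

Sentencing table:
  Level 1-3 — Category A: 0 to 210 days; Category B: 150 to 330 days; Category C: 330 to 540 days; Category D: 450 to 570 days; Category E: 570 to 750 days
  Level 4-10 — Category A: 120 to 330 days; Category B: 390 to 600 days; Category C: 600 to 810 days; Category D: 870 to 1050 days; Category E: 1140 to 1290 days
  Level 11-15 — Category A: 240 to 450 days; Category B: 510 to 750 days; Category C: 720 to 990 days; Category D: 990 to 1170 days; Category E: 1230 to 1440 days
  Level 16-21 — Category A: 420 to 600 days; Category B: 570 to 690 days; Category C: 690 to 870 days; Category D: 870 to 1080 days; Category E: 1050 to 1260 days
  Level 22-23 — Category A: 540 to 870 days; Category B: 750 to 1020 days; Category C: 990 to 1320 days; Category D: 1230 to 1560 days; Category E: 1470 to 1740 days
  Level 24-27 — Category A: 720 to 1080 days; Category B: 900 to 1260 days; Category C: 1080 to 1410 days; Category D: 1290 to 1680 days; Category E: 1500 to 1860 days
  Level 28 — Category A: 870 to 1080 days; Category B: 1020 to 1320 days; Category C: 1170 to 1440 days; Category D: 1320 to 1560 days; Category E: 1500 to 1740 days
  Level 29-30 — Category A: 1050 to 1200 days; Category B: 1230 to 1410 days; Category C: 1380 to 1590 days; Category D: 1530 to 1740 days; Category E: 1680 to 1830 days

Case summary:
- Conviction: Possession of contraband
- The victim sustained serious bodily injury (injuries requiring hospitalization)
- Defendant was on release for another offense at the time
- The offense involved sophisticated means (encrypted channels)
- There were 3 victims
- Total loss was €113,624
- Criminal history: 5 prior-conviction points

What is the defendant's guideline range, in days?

Base offense level for possession of contraband: 11.
S1 applies: 11 + 4 = 15.
S2 does not apply.
S3 applies (level before this adjustment is 15 < 22, so +1): 15 + 1 = 16.
S4 applies: 16 + 2 = 18.
S5 applies: 18 + 3 = 21.
Final offense level: 21.
Criminal history: 5 prior points → Category B (5).
Level 21 falls in the 16-21 band.
Grid: Level 16-21 × Category B = 570-690 days.

570-690 days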